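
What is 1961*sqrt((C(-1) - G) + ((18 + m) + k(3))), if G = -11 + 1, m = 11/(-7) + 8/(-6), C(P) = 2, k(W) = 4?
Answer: 1961*sqrt(13713)/21 ≈ 10935.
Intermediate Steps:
m = -61/21 (m = 11*(-1/7) + 8*(-1/6) = -11/7 - 4/3 = -61/21 ≈ -2.9048)
G = -10
1961*sqrt((C(-1) - G) + ((18 + m) + k(3))) = 1961*sqrt((2 - 1*(-10)) + ((18 - 61/21) + 4)) = 1961*sqrt((2 + 10) + (317/21 + 4)) = 1961*sqrt(12 + 401/21) = 1961*sqrt(653/21) = 1961*(sqrt(13713)/21) = 1961*sqrt(13713)/21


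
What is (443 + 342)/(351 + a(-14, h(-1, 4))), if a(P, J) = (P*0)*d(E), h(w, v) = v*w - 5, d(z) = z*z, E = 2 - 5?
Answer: 785/351 ≈ 2.2365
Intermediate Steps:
E = -3
d(z) = z²
h(w, v) = -5 + v*w
a(P, J) = 0 (a(P, J) = (P*0)*(-3)² = 0*9 = 0)
(443 + 342)/(351 + a(-14, h(-1, 4))) = (443 + 342)/(351 + 0) = 785/351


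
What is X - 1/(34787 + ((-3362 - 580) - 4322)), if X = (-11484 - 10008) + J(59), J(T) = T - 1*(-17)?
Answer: -568016569/26523 ≈ -21416.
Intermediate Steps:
J(T) = 17 + T (J(T) = T + 17 = 17 + T)
X = -21416 (X = (-11484 - 10008) + (17 + 59) = -21492 + 76 = -21416)
X - 1/(34787 + ((-3362 - 580) - 4322)) = -21416 - 1/(34787 + ((-3362 - 580) - 4322)) = -21416 - 1/(34787 + (-3942 - 4322)) = -21416 - 1/(34787 - 8264) = -21416 - 1/26523 = -568016569/26523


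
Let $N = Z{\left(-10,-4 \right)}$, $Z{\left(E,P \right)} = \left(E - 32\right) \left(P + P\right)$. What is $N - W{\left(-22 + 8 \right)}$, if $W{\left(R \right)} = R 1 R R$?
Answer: $3080$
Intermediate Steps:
$W{\left(R \right)} = R^{3}$ ($W{\left(R \right)} = R R R = R^{2} R = R^{3}$)
$Z{\left(E,P \right)} = 2 P \left(-32 + E\right)$ ($Z{\left(E,P \right)} = \left(-32 + E\right) 2 P = 2 P \left(-32 + E\right)$)
$N = 336$ ($N = 2 \left(-4\right) \left(-32 - 10\right) = 2 \left(-4\right) \left(-42\right) = 336$)
$N - W{\left(-22 + 8 \right)} = 336 - \left(-22 + 8\right)^{3} = 336 - \left(-14\right)^{3} = 336 - -2744 = 336 + 2744 = 3080$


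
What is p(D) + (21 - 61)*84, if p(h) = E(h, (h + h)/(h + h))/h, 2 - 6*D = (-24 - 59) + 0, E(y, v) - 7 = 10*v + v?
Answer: -285492/85 ≈ -3358.7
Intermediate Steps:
E(y, v) = 7 + 11*v (E(y, v) = 7 + (10*v + v) = 7 + 11*v)
D = 85/6 (D = ⅓ - ((-24 - 59) + 0)/6 = ⅓ - (-83 + 0)/6 = ⅓ - ⅙*(-83) = ⅓ + 83/6 = 85/6 ≈ 14.167)
p(h) = 18/h (p(h) = (7 + 11*((h + h)/(h + h)))/h = (7 + 11*((2*h)/((2*h))))/h = (7 + 11*((2*h)*(1/(2*h))))/h = (7 + 11*1)/h = (7 + 11)/h = 18/h)
p(D) + (21 - 61)*84 = 18/(85/6) + (21 - 61)*84 = 18*(6/85) - 40*84 = 108/85 - 3360 = -285492/85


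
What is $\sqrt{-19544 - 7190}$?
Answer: $i \sqrt{26734} \approx 163.51 i$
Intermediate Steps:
$\sqrt{-19544 - 7190} = \sqrt{-26734} = i \sqrt{26734}$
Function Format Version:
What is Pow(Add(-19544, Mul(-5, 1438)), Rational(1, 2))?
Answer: Mul(I, Pow(26734, Rational(1, 2))) ≈ Mul(163.51, I)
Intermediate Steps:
Pow(Add(-19544, Mul(-5, 1438)), Rational(1, 2)) = Pow(Add(-19544, -7190), Rational(1, 2)) = Pow(-26734, Rational(1, 2)) = Mul(I, Pow(26734, Rational(1, 2)))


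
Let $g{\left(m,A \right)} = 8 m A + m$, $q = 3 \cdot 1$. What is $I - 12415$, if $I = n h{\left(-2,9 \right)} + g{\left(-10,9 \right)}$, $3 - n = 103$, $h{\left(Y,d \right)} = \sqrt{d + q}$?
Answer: $-13145 - 200 \sqrt{3} \approx -13491.0$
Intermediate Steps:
$q = 3$
$g{\left(m,A \right)} = m + 8 A m$ ($g{\left(m,A \right)} = 8 A m + m = m + 8 A m$)
$h{\left(Y,d \right)} = \sqrt{3 + d}$ ($h{\left(Y,d \right)} = \sqrt{d + 3} = \sqrt{3 + d}$)
$n = -100$ ($n = 3 - 103 = -100$)
$I = -730 - 200 \sqrt{3}$ ($I = - 100 \sqrt{3 + 9} - 10 \left(1 + 8 \cdot 9\right) = - 100 \sqrt{12} - 10 \left(1 + 72\right) = - 100 \cdot 2 \sqrt{3} - 730 = - 200 \sqrt{3} - 730 = -730 - 200 \sqrt{3} \approx -1076.4$)
$I - 12415 = \left(-730 - 200 \sqrt{3}\right) - 12415 = -13145 - 200 \sqrt{3}$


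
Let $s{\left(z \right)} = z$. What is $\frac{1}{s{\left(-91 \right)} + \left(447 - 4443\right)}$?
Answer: $- \frac{1}{4087} \approx -0.00024468$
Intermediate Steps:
$\frac{1}{s{\left(-91 \right)} + \left(447 - 4443\right)} = \frac{1}{-91 + \left(447 - 4443\right)} = \frac{1}{-91 - 3996} = \frac{1}{-4087} = - \frac{1}{4087}$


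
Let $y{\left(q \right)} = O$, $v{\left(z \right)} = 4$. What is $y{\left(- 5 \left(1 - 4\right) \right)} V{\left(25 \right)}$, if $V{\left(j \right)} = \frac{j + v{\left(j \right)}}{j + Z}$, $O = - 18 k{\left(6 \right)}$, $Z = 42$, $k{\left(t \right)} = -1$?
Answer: $\frac{522}{67} \approx 7.791$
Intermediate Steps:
$O = 18$ ($O = \left(-18\right) \left(-1\right) = 18$)
$V{\left(j \right)} = \frac{4 + j}{42 + j}$ ($V{\left(j \right)} = \frac{j + 4}{j + 42} = \frac{4 + j}{42 + j}$)
$y{\left(q \right)} = 18$
$y{\left(- 5 \left(1 - 4\right) \right)} V{\left(25 \right)} = 18 \frac{4 + 25}{42 + 25} = 18 \cdot \frac{1}{67} \cdot 29 = 18 \cdot \frac{29}{67} = \frac{522}{67}$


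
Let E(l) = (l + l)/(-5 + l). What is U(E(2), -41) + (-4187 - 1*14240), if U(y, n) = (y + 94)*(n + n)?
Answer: -78077/3 ≈ -26026.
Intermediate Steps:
E(l) = 2*l/(-5 + l) (E(l) = (2*l)/(-5 + l) = 2*l/(-5 + l))
U(y, n) = 2*n*(94 + y) (U(y, n) = (94 + y)*(2*n) = 2*n*(94 + y))
U(E(2), -41) + (-4187 - 1*14240) = 2*(-41)*(94 + 2*2/(-5 + 2)) + (-4187 - 1*14240) = 2*(-41)*(94 + 2*2/(-3)) + (-4187 - 14240) = 2*(-41)*(94 + 2*2*(-⅓)) - 18427 = 2*(-41)*(94 - 4/3) - 18427 = 2*(-41)*(278/3) - 18427 = -22796/3 - 18427 = -78077/3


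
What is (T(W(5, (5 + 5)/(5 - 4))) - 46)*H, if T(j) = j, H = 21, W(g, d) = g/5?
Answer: -945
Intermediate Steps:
W(g, d) = g/5 (W(g, d) = g*(⅕) = g/5)
(T(W(5, (5 + 5)/(5 - 4))) - 46)*H = ((⅕)*5 - 46)*21 = (1 - 46)*21 = -45*21 = -945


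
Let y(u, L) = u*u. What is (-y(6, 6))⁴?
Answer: 1679616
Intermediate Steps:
y(u, L) = u²
(-y(6, 6))⁴ = (-1*6²)⁴ = (-1*36)⁴ = (-36)⁴ = 1679616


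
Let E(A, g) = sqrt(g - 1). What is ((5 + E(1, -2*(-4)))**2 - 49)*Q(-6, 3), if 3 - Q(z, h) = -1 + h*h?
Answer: 85 - 50*sqrt(7) ≈ -47.288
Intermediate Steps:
E(A, g) = sqrt(-1 + g)
Q(z, h) = 4 - h**2 (Q(z, h) = 3 - (-1 + h*h) = 3 - (-1 + h**2) = 3 + (1 - h**2) = 4 - h**2)
((5 + E(1, -2*(-4)))**2 - 49)*Q(-6, 3) = ((5 + sqrt(-1 - 2*(-4)))**2 - 49)*(4 - 1*3**2) = ((5 + sqrt(-1 + 8))**2 - 49)*(4 - 1*9) = ((5 + sqrt(7))**2 - 49)*(4 - 9) = (-49 + (5 + sqrt(7))**2)*(-5) = 245 - 5*(5 + sqrt(7))**2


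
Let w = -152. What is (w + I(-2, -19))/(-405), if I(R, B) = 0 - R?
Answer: 10/27 ≈ 0.37037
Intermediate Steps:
I(R, B) = -R
(w + I(-2, -19))/(-405) = (-152 - 1*(-2))/(-405) = (-152 + 2)*(-1/405) = -150*(-1/405) = 10/27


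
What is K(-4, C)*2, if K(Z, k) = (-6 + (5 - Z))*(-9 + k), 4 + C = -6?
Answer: -114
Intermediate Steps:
C = -10 (C = -4 - 6 = -10)
K(Z, k) = (-1 - Z)*(-9 + k)
K(-4, C)*2 = (9 - 1*(-10) + 9*(-4) - 1*(-4)*(-10))*2 = (9 + 10 - 36 - 40)*2 = -57*2 = -114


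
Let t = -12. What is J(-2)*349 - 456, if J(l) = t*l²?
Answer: -17208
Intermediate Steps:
J(l) = -12*l²
J(-2)*349 - 456 = -12*(-2)²*349 - 456 = -12*4*349 - 456 = -48*349 - 456 = -16752 - 456 = -17208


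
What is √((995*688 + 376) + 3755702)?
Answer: √4440638 ≈ 2107.3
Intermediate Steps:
√((995*688 + 376) + 3755702) = √((684560 + 376) + 3755702) = √(684936 + 3755702) = √4440638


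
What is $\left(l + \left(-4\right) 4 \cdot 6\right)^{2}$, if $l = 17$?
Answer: $6241$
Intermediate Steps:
$\left(l + \left(-4\right) 4 \cdot 6\right)^{2} = \left(17 + \left(-4\right) 4 \cdot 6\right)^{2} = \left(17 - 96\right)^{2} = \left(-79\right)^{2} = 6241$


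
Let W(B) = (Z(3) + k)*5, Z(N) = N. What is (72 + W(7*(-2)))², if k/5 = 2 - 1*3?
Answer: 3844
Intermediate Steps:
k = -5 (k = 5*(2 - 1*3) = 5*(2 - 3) = 5*(-1) = -5)
W(B) = -10 (W(B) = (3 - 5)*5 = -2*5 = -10)
(72 + W(7*(-2)))² = (72 - 10)² = 62² = 3844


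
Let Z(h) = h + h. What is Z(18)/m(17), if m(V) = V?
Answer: 36/17 ≈ 2.1176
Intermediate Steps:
Z(h) = 2*h
Z(18)/m(17) = (2*18)/17 = 36*(1/17) = 36/17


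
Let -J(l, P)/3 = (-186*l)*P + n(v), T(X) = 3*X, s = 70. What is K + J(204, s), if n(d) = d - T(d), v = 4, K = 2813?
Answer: 7971077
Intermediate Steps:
n(d) = -2*d (n(d) = d - 3*d = -2*d)
J(l, P) = 24 + 558*P*l (J(l, P) = -3*((-186*l)*P - 2*4) = -3*(-186*P*l - 8) = -3*(-8 - 186*P*l) = 24 + 558*P*l)
K + J(204, s) = 2813 + (24 + 558*70*204) = 2813 + (24 + 7968240) = 2813 + 7968264 = 7971077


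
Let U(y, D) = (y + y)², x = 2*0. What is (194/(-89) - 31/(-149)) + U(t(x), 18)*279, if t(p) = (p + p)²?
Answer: -26147/13261 ≈ -1.9717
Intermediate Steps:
x = 0
t(p) = 4*p² (t(p) = (2*p)² = 4*p²)
U(y, D) = 4*y² (U(y, D) = (2*y)² = 4*y²)
(194/(-89) - 31/(-149)) + U(t(x), 18)*279 = (194/(-89) - 31/(-149)) + (4*(4*0²)²)*279 = (194*(-1/89) - 31*(-1/149)) + (4*(4*0)²)*279 = (-194/89 + 31/149) + (4*0²)*279 = -26147/13261 + (4*0)*279 = -26147/13261 + 0*279 = -26147/13261 + 0 = -26147/13261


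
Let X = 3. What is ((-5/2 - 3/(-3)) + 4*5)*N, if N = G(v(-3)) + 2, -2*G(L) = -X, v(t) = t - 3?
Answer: 259/4 ≈ 64.750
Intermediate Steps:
v(t) = -3 + t
G(L) = 3/2 (G(L) = -(-1)*3/2 = -½*(-3) = 3/2)
N = 7/2 (N = 3/2 + 2 = 7/2 ≈ 3.5000)
((-5/2 - 3/(-3)) + 4*5)*N = ((-5/2 - 3/(-3)) + 4*5)*(7/2) = ((-5*½ - 3*(-⅓)) + 20)*(7/2) = ((-5/2 + 1) + 20)*(7/2) = (-3/2 + 20)*(7/2) = (37/2)*(7/2) = 259/4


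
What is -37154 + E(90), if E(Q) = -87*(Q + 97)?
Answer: -53423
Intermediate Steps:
E(Q) = -8439 - 87*Q (E(Q) = -87*(97 + Q) = -8439 - 87*Q)
-37154 + E(90) = -37154 + (-8439 - 87*90) = -37154 + (-8439 - 7830) = -37154 - 16269 = -53423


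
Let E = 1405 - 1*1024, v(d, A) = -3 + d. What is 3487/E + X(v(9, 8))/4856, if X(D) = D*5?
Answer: 8472151/925068 ≈ 9.1584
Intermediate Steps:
X(D) = 5*D
E = 381 (E = 1405 - 1024 = 381)
3487/E + X(v(9, 8))/4856 = 3487/381 + (5*(-3 + 9))/4856 = 3487*(1/381) + (5*6)*(1/4856) = 3487/381 + 30*(1/4856) = 3487/381 + 15/2428 = 8472151/925068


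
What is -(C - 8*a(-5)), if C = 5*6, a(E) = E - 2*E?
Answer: 10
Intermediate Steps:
a(E) = -E
C = 30
-(C - 8*a(-5)) = -(30 - (-8)*(-5)) = -(30 - 8*5) = -(30 - 40) = -1*(-10) = 10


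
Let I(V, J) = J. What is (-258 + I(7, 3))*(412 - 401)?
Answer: -2805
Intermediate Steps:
(-258 + I(7, 3))*(412 - 401) = (-258 + 3)*(412 - 401) = -255*11 = -2805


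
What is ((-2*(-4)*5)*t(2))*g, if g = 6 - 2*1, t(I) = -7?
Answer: -1120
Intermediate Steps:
g = 4 (g = 6 - 2 = 4)
((-2*(-4)*5)*t(2))*g = ((-2*(-4)*5)*(-7))*4 = ((8*5)*(-7))*4 = (40*(-7))*4 = -280*4 = -1120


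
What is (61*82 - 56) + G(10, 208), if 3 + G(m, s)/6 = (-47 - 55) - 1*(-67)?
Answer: 4718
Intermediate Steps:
G(m, s) = -228 (G(m, s) = -18 + 6*((-47 - 55) - 1*(-67)) = -18 + 6*(-102 + 67) = -18 + 6*(-35) = -18 - 210 = -228)
(61*82 - 56) + G(10, 208) = (61*82 - 56) - 228 = (5002 - 56) - 228 = 4946 - 228 = 4718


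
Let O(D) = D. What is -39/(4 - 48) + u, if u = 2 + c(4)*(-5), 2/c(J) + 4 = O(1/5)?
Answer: 4613/836 ≈ 5.5179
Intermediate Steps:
c(J) = -10/19 (c(J) = 2/(-4 + 1/5) = 2/(-19/5) = 2*(-5/19) = -10/19)
u = 88/19 (u = 2 - 10/19*(-5) = 2 + 50/19 = 88/19 ≈ 4.6316)
-39/(4 - 48) + u = -39/(4 - 48) + 88/19 = -39/(-44) + 88/19 = -39*(-1/44) + 88/19 = 39/44 + 88/19 = 4613/836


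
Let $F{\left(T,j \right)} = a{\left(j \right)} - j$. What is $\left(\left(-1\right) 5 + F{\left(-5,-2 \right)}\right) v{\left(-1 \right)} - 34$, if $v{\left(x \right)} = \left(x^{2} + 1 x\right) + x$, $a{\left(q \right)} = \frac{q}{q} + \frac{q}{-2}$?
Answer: $-33$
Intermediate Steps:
$a{\left(q \right)} = 1 - \frac{q}{2}$ ($a{\left(q \right)} = 1 + q \left(- \frac{1}{2}\right) = 1 - \frac{q}{2}$)
$v{\left(x \right)} = x^{2} + 2 x$ ($v{\left(x \right)} = \left(x^{2} + x\right) + x = \left(x + x^{2}\right) + x = x^{2} + 2 x$)
$F{\left(T,j \right)} = 1 - \frac{3 j}{2}$ ($F{\left(T,j \right)} = \left(1 - \frac{j}{2}\right) - j = 1 - \frac{3 j}{2}$)
$\left(\left(-1\right) 5 + F{\left(-5,-2 \right)}\right) v{\left(-1 \right)} - 34 = \left(\left(-1\right) 5 + \left(1 - -3\right)\right) \left(- (2 - 1)\right) - 34 = \left(-5 + \left(1 + 3\right)\right) \left(\left(-1\right) 1\right) - 34 = \left(-5 + 4\right) \left(-1\right) - 34 = \left(-1\right) \left(-1\right) - 34 = 1 - 34 = -33$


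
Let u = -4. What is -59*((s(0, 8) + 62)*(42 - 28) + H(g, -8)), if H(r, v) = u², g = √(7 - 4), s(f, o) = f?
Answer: -52156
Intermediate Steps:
g = √3 ≈ 1.7320
H(r, v) = 16 (H(r, v) = (-4)² = 16)
-59*((s(0, 8) + 62)*(42 - 28) + H(g, -8)) = -59*((0 + 62)*(42 - 28) + 16) = -59*(62*14 + 16) = -59*(868 + 16) = -59*884 = -52156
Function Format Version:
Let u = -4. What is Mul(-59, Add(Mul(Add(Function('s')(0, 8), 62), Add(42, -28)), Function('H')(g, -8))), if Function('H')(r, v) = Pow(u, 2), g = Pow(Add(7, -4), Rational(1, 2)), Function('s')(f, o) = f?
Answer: -52156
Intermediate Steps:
g = Pow(3, Rational(1, 2)) ≈ 1.7320
Function('H')(r, v) = 16 (Function('H')(r, v) = Pow(-4, 2) = 16)
Mul(-59, Add(Mul(Add(Function('s')(0, 8), 62), Add(42, -28)), Function('H')(g, -8))) = Mul(-59, Add(Mul(Add(0, 62), Add(42, -28)), 16)) = Mul(-59, Add(Mul(62, 14), 16)) = Mul(-59, Add(868, 16)) = Mul(-59, 884) = -52156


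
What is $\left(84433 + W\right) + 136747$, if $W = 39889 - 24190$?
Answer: $236879$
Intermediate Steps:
$W = 15699$
$\left(84433 + W\right) + 136747 = \left(84433 + 15699\right) + 136747 = 100132 + 136747 = 236879$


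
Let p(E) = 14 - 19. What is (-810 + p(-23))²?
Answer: 664225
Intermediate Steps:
p(E) = -5
(-810 + p(-23))² = (-810 - 5)² = (-815)² = 664225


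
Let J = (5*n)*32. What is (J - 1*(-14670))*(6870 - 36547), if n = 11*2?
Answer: -539824630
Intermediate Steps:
n = 22
J = 3520 (J = (5*22)*32 = 110*32 = 3520)
(J - 1*(-14670))*(6870 - 36547) = (3520 - 1*(-14670))*(6870 - 36547) = (3520 + 14670)*(-29677) = 18190*(-29677) = -539824630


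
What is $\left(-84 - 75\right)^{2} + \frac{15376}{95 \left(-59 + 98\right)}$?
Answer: $\frac{93681481}{3705} \approx 25285.0$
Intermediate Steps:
$\left(-84 - 75\right)^{2} + \frac{15376}{95 \left(-59 + 98\right)} = \left(-159\right)^{2} + \frac{15376}{95 \cdot 39} = 25281 + \frac{15376}{3705} = \frac{93681481}{3705}$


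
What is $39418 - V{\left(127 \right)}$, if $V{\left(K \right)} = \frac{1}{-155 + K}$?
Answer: $\frac{1103705}{28} \approx 39418.0$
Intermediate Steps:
$39418 - V{\left(127 \right)} = 39418 - \frac{1}{-155 + 127} = 39418 - \frac{1}{-28} = 39418 - - \frac{1}{28} = 39418 + \frac{1}{28} = \frac{1103705}{28}$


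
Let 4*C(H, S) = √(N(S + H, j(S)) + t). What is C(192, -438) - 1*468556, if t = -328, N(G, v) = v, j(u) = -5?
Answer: -468556 + 3*I*√37/4 ≈ -4.6856e+5 + 4.5621*I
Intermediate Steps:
C(H, S) = 3*I*√37/4 (C(H, S) = √(-5 - 328)/4 = √(-333)/4 = (3*I*√37)/4 = 3*I*√37/4)
C(192, -438) - 1*468556 = 3*I*√37/4 - 1*468556 = 3*I*√37/4 - 468556 = -468556 + 3*I*√37/4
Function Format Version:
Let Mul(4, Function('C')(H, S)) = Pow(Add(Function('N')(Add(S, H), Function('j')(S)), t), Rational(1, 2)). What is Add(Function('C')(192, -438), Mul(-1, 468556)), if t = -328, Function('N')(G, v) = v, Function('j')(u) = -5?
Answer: Add(-468556, Mul(Rational(3, 4), I, Pow(37, Rational(1, 2)))) ≈ Add(-4.6856e+5, Mul(4.5621, I))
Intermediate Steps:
Function('C')(H, S) = Mul(Rational(3, 4), I, Pow(37, Rational(1, 2))) (Function('C')(H, S) = Mul(Rational(1, 4), Pow(Add(-5, -328), Rational(1, 2))) = Mul(Rational(1, 4), Pow(-333, Rational(1, 2))) = Mul(Rational(1, 4), Mul(3, I, Pow(37, Rational(1, 2)))) = Mul(Rational(3, 4), I, Pow(37, Rational(1, 2))))
Add(Function('C')(192, -438), Mul(-1, 468556)) = Add(Mul(Rational(3, 4), I, Pow(37, Rational(1, 2))), Mul(-1, 468556)) = Add(Mul(Rational(3, 4), I, Pow(37, Rational(1, 2))), -468556) = Add(-468556, Mul(Rational(3, 4), I, Pow(37, Rational(1, 2))))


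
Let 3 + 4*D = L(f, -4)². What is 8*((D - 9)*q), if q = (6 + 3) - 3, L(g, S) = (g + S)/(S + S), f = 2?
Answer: -1869/4 ≈ -467.25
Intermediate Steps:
L(g, S) = (S + g)/(2*S) (L(g, S) = (S + g)/((2*S)) = (S + g)*(1/(2*S)) = (S + g)/(2*S))
q = 6 (q = 9 - 3 = 6)
D = -47/64 (D = -¾ + ((½)*(-4 + 2)/(-4))²/4 = -¾ + ((½)*(-¼)*(-2))²/4 = -¾ + (¼)²/4 = -¾ + (¼)*(1/16) = -¾ + 1/64 = -47/64 ≈ -0.73438)
8*((D - 9)*q) = 8*((-47/64 - 9)*6) = 8*(-623/64*6) = 8*(-1869/32) = -1869/4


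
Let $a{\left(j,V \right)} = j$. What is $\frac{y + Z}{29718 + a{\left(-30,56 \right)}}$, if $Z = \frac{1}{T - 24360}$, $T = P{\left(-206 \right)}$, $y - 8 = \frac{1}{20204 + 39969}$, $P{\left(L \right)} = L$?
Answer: $\frac{11825643737}{43885096045584} \approx 0.00026947$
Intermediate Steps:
$y = \frac{481385}{60173}$ ($y = 8 + \frac{1}{20204 + 39969} = 8 + \frac{1}{60173} = \frac{481385}{60173} \approx 8.0$)
$T = -206$
$Z = - \frac{1}{24566}$ ($Z = \frac{1}{-206 - 24360} = \frac{1}{-24566} = - \frac{1}{24566} \approx -4.0707 \cdot 10^{-5}$)
$\frac{y + Z}{29718 + a{\left(-30,56 \right)}} = \frac{\frac{481385}{60173} - \frac{1}{24566}}{29718 - 30} = \frac{11825643737}{1478209918 \cdot 29688} = \frac{11825643737}{1478209918} \cdot \frac{1}{29688} = \frac{11825643737}{43885096045584}$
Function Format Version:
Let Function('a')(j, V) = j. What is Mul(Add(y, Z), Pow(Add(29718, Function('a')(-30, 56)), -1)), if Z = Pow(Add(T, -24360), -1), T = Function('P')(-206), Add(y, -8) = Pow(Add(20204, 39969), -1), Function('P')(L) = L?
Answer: Rational(11825643737, 43885096045584) ≈ 0.00026947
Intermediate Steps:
y = Rational(481385, 60173) (y = Add(8, Pow(Add(20204, 39969), -1)) = Add(8, Pow(60173, -1)) = Add(8, Rational(1, 60173)) = Rational(481385, 60173) ≈ 8.0000)
T = -206
Z = Rational(-1, 24566) (Z = Pow(Add(-206, -24360), -1) = Pow(-24566, -1) = Rational(-1, 24566) ≈ -4.0707e-5)
Mul(Add(y, Z), Pow(Add(29718, Function('a')(-30, 56)), -1)) = Mul(Add(Rational(481385, 60173), Rational(-1, 24566)), Pow(Add(29718, -30), -1)) = Mul(Rational(11825643737, 1478209918), Pow(29688, -1)) = Mul(Rational(11825643737, 1478209918), Rational(1, 29688)) = Rational(11825643737, 43885096045584)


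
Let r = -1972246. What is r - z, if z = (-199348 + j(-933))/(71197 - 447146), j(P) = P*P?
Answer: -741463240313/375949 ≈ -1.9722e+6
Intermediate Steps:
j(P) = P²
z = -671141/375949 (z = (-199348 + (-933)²)/(71197 - 447146) = (-199348 + 870489)/(-375949) = 671141*(-1/375949) = -671141/375949 ≈ -1.7852)
r - z = -1972246 - 1*(-671141/375949) = -1972246 + 671141/375949 = -741463240313/375949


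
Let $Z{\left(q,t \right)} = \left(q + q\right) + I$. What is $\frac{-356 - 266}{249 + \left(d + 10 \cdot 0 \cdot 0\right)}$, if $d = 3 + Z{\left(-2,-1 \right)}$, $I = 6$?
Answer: $- \frac{311}{127} \approx -2.4488$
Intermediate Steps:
$Z{\left(q,t \right)} = 6 + 2 q$ ($Z{\left(q,t \right)} = \left(q + q\right) + 6 = 2 q + 6 = 6 + 2 q$)
$d = 5$ ($d = 3 + \left(6 + 2 \left(-2\right)\right) = 3 + \left(6 - 4\right) = 3 + 2 = 5$)
$\frac{-356 - 266}{249 + \left(d + 10 \cdot 0 \cdot 0\right)} = \frac{-356 - 266}{249 + \left(5 + 10 \cdot 0 \cdot 0\right)} = - \frac{622}{249 + \left(5 + 10 \cdot 0\right)} = - \frac{622}{249 + \left(5 + 0\right)} = - \frac{622}{249 + 5} = - \frac{622}{254} = \left(-622\right) \frac{1}{254} = - \frac{311}{127}$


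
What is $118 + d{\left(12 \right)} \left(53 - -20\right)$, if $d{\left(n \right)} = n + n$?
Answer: $1870$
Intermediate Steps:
$d{\left(n \right)} = 2 n$
$118 + d{\left(12 \right)} \left(53 - -20\right) = 118 + 2 \cdot 12 \left(53 - -20\right) = 118 + 24 \left(53 + 20\right) = 118 + 24 \cdot 73 = 118 + 1752 = 1870$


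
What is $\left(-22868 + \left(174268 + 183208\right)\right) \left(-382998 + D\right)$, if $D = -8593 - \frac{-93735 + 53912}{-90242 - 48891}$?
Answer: $- \frac{18230538150703008}{139133} \approx -1.3103 \cdot 10^{11}$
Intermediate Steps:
$D = - \frac{1195609692}{139133}$ ($D = -8593 - - \frac{39823}{-139133} = -8593 - \left(-39823\right) \left(- \frac{1}{139133}\right) = -8593 - \frac{39823}{139133} = - \frac{1195609692}{139133} \approx -8593.3$)
$\left(-22868 + \left(174268 + 183208\right)\right) \left(-382998 + D\right) = \left(-22868 + \left(174268 + 183208\right)\right) \left(-382998 - \frac{1195609692}{139133}\right) = \left(-22868 + 357476\right) \left(- \frac{54483270426}{139133}\right) = 334608 \left(- \frac{54483270426}{139133}\right) = - \frac{18230538150703008}{139133}$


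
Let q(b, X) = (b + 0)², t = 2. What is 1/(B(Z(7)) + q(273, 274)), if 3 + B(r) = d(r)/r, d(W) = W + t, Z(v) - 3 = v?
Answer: 5/372636 ≈ 1.3418e-5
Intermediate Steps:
Z(v) = 3 + v
q(b, X) = b²
d(W) = 2 + W (d(W) = W + 2 = 2 + W)
B(r) = -3 + (2 + r)/r
1/(B(Z(7)) + q(273, 274)) = 1/((-2 + 2/(3 + 7)) + 273²) = 1/((-2 + 2/10) + 74529) = 1/((-2 + 2*(⅒)) + 74529) = 1/((-2 + ⅕) + 74529) = 1/(-9/5 + 74529) = 1/(372636/5) = 5/372636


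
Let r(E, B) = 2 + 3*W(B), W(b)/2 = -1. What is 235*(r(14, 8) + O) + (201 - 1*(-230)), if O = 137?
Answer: 31686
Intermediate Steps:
W(b) = -2 (W(b) = 2*(-1) = -2)
r(E, B) = -4 (r(E, B) = 2 + 3*(-2) = 2 - 6 = -4)
235*(r(14, 8) + O) + (201 - 1*(-230)) = 235*(-4 + 137) + (201 - 1*(-230)) = 235*133 + (201 + 230) = 31255 + 431 = 31686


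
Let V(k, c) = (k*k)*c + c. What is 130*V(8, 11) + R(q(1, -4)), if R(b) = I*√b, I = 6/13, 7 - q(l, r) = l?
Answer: 92950 + 6*√6/13 ≈ 92951.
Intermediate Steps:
q(l, r) = 7 - l
V(k, c) = c + c*k² (V(k, c) = k²*c + c = c*k² + c = c + c*k²)
I = 6/13 (I = 6*(1/13) = 6/13 ≈ 0.46154)
R(b) = 6*√b/13
130*V(8, 11) + R(q(1, -4)) = 130*(11*(1 + 8²)) + 6*√(7 - 1*1)/13 = 130*(11*(1 + 64)) + 6*√(7 - 1)/13 = 130*(11*65) + 6*√6/13 = 130*715 + 6*√6/13 = 92950 + 6*√6/13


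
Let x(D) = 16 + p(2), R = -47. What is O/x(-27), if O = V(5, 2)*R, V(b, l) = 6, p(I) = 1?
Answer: -282/17 ≈ -16.588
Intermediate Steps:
x(D) = 17 (x(D) = 16 + 1 = 17)
O = -282 (O = 6*(-47) = -282)
O/x(-27) = -282/17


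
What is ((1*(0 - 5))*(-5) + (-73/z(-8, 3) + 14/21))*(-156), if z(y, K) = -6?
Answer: -5902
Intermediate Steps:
((1*(0 - 5))*(-5) + (-73/z(-8, 3) + 14/21))*(-156) = ((1*(0 - 5))*(-5) + (-73/(-6) + 14/21))*(-156) = ((1*(-5))*(-5) + (-73*(-1/6) + 14*(1/21)))*(-156) = (-5*(-5) + (73/6 + 2/3))*(-156) = (25 + 77/6)*(-156) = (227/6)*(-156) = -5902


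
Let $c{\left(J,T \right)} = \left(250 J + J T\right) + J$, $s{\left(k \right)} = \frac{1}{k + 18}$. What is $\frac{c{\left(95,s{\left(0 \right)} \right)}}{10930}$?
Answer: $\frac{85861}{39348} \approx 2.1821$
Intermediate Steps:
$s{\left(k \right)} = \frac{1}{18 + k}$
$c{\left(J,T \right)} = 251 J + J T$
$\frac{c{\left(95,s{\left(0 \right)} \right)}}{10930} = \frac{95 \left(251 + \frac{1}{18 + 0}\right)}{10930} = 95 \left(251 + \frac{1}{18}\right) \frac{1}{10930} = 95 \cdot \frac{4519}{18} \cdot \frac{1}{10930} = \frac{429305}{18} \cdot \frac{1}{10930} = \frac{85861}{39348}$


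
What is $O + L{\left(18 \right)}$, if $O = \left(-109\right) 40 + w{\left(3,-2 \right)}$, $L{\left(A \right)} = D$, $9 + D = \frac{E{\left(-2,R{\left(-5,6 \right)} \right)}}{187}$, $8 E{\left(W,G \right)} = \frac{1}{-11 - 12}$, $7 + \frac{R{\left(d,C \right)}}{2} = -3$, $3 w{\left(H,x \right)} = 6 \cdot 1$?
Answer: $- \frac{150259737}{34408} \approx -4367.0$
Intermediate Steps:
$w{\left(H,x \right)} = 2$ ($w{\left(H,x \right)} = \frac{6 \cdot 1}{3} = \frac{1}{3} \cdot 6 = 2$)
$R{\left(d,C \right)} = -20$ ($R{\left(d,C \right)} = -14 + 2 \left(-3\right) = -14 - 6 = -20$)
$E{\left(W,G \right)} = - \frac{1}{184}$ ($E{\left(W,G \right)} = \frac{1}{8 \left(-11 - 12\right)} = \frac{1}{8 \left(-23\right)} = \frac{1}{8} \left(- \frac{1}{23}\right) = - \frac{1}{184}$)
$D = - \frac{309673}{34408}$ ($D = -9 - \frac{1}{184 \cdot 187} = -9 - \frac{1}{34408} = - \frac{309673}{34408} \approx -9.0$)
$L{\left(A \right)} = - \frac{309673}{34408}$
$O = -4358$ ($O = \left(-109\right) 40 + 2 = -4360 + 2 = -4358$)
$O + L{\left(18 \right)} = -4358 - \frac{309673}{34408} = - \frac{150259737}{34408}$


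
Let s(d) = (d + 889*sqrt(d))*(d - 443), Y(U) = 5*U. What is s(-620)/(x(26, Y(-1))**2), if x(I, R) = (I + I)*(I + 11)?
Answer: 164765/925444 - 945007*I*sqrt(155)/1850888 ≈ 0.17804 - 6.3565*I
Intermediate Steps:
s(d) = (-443 + d)*(d + 889*sqrt(d)) (s(d) = (d + 889*sqrt(d))*(-443 + d) = (-443 + d)*(d + 889*sqrt(d)))
x(I, R) = 2*I*(11 + I) (x(I, R) = (2*I)*(11 + I) = 2*I*(11 + I))
s(-620)/(x(26, Y(-1))**2) = ((-620)**2 - 787654*I*sqrt(155) - 443*(-620) + 889*(-620)**(3/2))/((2*26*(11 + 26))**2) = (384400 - 787654*I*sqrt(155) + 274660 + 889*(-1240*I*sqrt(155)))/((2*26*37)**2) = (384400 - 787654*I*sqrt(155) + 274660 - 1102360*I*sqrt(155))/(1924**2) = (659060 - 1890014*I*sqrt(155))/3701776 = (659060 - 1890014*I*sqrt(155))*(1/3701776) = 164765/925444 - 945007*I*sqrt(155)/1850888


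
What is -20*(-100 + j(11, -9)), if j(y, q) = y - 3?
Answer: 1840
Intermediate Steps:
j(y, q) = -3 + y
-20*(-100 + j(11, -9)) = -20*(-100 + (-3 + 11)) = -20*(-100 + 8) = -20*(-92) = 1840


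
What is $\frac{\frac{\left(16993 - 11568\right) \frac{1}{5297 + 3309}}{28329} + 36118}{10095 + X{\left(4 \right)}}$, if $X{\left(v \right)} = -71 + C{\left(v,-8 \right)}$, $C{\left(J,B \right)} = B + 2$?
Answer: $\frac{1257935113651}{348911732676} \approx 3.6053$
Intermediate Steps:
$C{\left(J,B \right)} = 2 + B$
$X{\left(v \right)} = -77$ ($X{\left(v \right)} = -71 + \left(2 - 8\right) = -71 - 6 = -77$)
$\frac{\frac{\left(16993 - 11568\right) \frac{1}{5297 + 3309}}{28329} + 36118}{10095 + X{\left(4 \right)}} = \frac{\frac{\left(16993 - 11568\right) \frac{1}{5297 + 3309}}{28329} + 36118}{10095 - 77} = \frac{\frac{5425}{8606} \cdot \frac{1}{28329} + 36118}{10018} = \left(5425 \cdot \frac{1}{8606} \cdot \frac{1}{28329} + 36118\right) \frac{1}{10018} = \left(\frac{5425}{8606} \cdot \frac{1}{28329} + 36118\right) \frac{1}{10018} = \left(\frac{775}{34828482} + 36118\right) \frac{1}{10018} = \frac{1257935113651}{34828482} \cdot \frac{1}{10018} = \frac{1257935113651}{348911732676}$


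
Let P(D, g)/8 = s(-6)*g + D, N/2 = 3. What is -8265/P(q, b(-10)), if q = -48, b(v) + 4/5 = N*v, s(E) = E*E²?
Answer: -475/6016 ≈ -0.078956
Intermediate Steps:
N = 6 (N = 2*3 = 6)
s(E) = E³
b(v) = -⅘ + 6*v
P(D, g) = -1728*g + 8*D (P(D, g) = 8*((-6)³*g + D) = 8*(-216*g + D) = 8*(D - 216*g) = -1728*g + 8*D)
-8265/P(q, b(-10)) = -8265/(-1728*(-⅘ + 6*(-10)) + 8*(-48)) = -8265/(-1728*(-⅘ - 60) - 384) = -8265/(-1728*(-304/5) - 384) = -8265/(525312/5 - 384) = -8265/523392/5 = -8265*5/523392 = -475/6016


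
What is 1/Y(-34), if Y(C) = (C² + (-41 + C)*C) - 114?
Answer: 1/3592 ≈ 0.00027840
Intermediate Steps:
Y(C) = -114 + C² + C*(-41 + C) (Y(C) = (C² + C*(-41 + C)) - 114 = -114 + C² + C*(-41 + C))
1/Y(-34) = 1/(-114 - 41*(-34) + 2*(-34)²) = 1/(-114 + 1394 + 2*1156) = 1/(-114 + 1394 + 2312) = 1/3592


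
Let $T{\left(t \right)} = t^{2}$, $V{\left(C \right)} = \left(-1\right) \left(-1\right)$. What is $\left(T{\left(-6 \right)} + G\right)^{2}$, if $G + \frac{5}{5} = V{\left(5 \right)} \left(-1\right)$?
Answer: $1156$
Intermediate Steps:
$V{\left(C \right)} = 1$
$G = -2$ ($G = -1 + 1 \left(-1\right) = -1 - 1 = -2$)
$\left(T{\left(-6 \right)} + G\right)^{2} = \left(\left(-6\right)^{2} - 2\right)^{2} = \left(36 - 2\right)^{2} = 34^{2} = 1156$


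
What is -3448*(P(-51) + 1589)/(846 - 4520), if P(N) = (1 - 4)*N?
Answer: 3003208/1837 ≈ 1634.8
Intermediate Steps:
P(N) = -3*N
-3448*(P(-51) + 1589)/(846 - 4520) = -3448*(-3*(-51) + 1589)/(846 - 4520) = -3448/((-3674/(153 + 1589))) = -3448/((-3674/1742)) = -3448/((-3674*1/1742)) = -3448/(-1837/871) = -3448*(-871/1837) = 3003208/1837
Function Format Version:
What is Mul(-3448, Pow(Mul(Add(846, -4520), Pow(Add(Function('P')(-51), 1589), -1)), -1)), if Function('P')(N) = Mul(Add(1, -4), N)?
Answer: Rational(3003208, 1837) ≈ 1634.8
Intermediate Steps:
Function('P')(N) = Mul(-3, N)
Mul(-3448, Pow(Mul(Add(846, -4520), Pow(Add(Function('P')(-51), 1589), -1)), -1)) = Mul(-3448, Pow(Mul(Add(846, -4520), Pow(Add(Mul(-3, -51), 1589), -1)), -1)) = Mul(-3448, Pow(Mul(-3674, Pow(Add(153, 1589), -1)), -1)) = Mul(-3448, Pow(Mul(-3674, Pow(1742, -1)), -1)) = Mul(-3448, Pow(Mul(-3674, Rational(1, 1742)), -1)) = Mul(-3448, Pow(Rational(-1837, 871), -1)) = Mul(-3448, Rational(-871, 1837)) = Rational(3003208, 1837)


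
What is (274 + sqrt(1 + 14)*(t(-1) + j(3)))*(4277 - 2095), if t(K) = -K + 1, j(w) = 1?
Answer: 597868 + 6546*sqrt(15) ≈ 6.2322e+5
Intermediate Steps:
t(K) = 1 - K
(274 + sqrt(1 + 14)*(t(-1) + j(3)))*(4277 - 2095) = (274 + sqrt(1 + 14)*((1 - 1*(-1)) + 1))*(4277 - 2095) = (274 + sqrt(15)*((1 + 1) + 1))*2182 = (274 + sqrt(15)*(2 + 1))*2182 = (274 + sqrt(15)*3)*2182 = (274 + 3*sqrt(15))*2182 = 597868 + 6546*sqrt(15)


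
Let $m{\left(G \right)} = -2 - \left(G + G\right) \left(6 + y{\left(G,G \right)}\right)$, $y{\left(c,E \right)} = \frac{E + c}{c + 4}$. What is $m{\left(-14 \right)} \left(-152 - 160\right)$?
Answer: $- \frac{381264}{5} \approx -76253.0$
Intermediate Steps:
$y{\left(c,E \right)} = \frac{E + c}{4 + c}$
$m{\left(G \right)} = -2 - 2 G \left(6 + \frac{2 G}{4 + G}\right)$ ($m{\left(G \right)} = -2 - \left(G + G\right) \left(6 + \frac{G + G}{4 + G}\right) = -2 - 2 G \left(6 + \frac{2 G}{4 + G}\right)$)
$m{\left(-14 \right)} \left(-152 - 160\right) = \frac{2 \left(-4 - -350 - 8 \left(-14\right)^{2}\right)}{4 - 14} \left(-152 - 160\right) = \frac{2 \left(-4 + 350 - 1568\right)}{-10} \left(-152 - 160\right) = 2 \left(- \frac{1}{10}\right) \left(-4 + 350 - 1568\right) \left(-312\right) = 2 \left(- \frac{1}{10}\right) \left(-1222\right) \left(-312\right) = \frac{1222}{5} \left(-312\right) = - \frac{381264}{5}$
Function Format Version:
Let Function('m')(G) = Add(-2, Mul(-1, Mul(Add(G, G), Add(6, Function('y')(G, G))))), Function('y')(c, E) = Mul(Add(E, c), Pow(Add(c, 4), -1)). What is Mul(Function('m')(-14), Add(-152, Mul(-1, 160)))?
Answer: Rational(-381264, 5) ≈ -76253.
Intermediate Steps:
Function('y')(c, E) = Mul(Pow(Add(4, c), -1), Add(E, c)) (Function('y')(c, E) = Mul(Add(E, c), Pow(Add(4, c), -1)) = Mul(Pow(Add(4, c), -1), Add(E, c)))
Function('m')(G) = Add(-2, Mul(-2, G, Add(6, Mul(2, G, Pow(Add(4, G), -1))))) (Function('m')(G) = Add(-2, Mul(-1, Mul(Add(G, G), Add(6, Mul(Pow(Add(4, G), -1), Add(G, G)))))) = Add(-2, Mul(-1, Mul(Mul(2, G), Add(6, Mul(Pow(Add(4, G), -1), Mul(2, G)))))) = Add(-2, Mul(-1, Mul(Mul(2, G), Add(6, Mul(2, G, Pow(Add(4, G), -1)))))) = Add(-2, Mul(-1, Mul(2, G, Add(6, Mul(2, G, Pow(Add(4, G), -1)))))) = Add(-2, Mul(-2, G, Add(6, Mul(2, G, Pow(Add(4, G), -1))))))
Mul(Function('m')(-14), Add(-152, Mul(-1, 160))) = Mul(Mul(2, Pow(Add(4, -14), -1), Add(-4, Mul(-25, -14), Mul(-8, Pow(-14, 2)))), Add(-152, Mul(-1, 160))) = Mul(Mul(2, Pow(-10, -1), Add(-4, 350, Mul(-8, 196))), Add(-152, -160)) = Mul(Mul(2, Rational(-1, 10), Add(-4, 350, -1568)), -312) = Mul(Mul(2, Rational(-1, 10), -1222), -312) = Mul(Rational(1222, 5), -312) = Rational(-381264, 5)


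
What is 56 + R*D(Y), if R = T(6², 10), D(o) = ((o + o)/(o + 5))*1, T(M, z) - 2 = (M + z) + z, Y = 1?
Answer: 226/3 ≈ 75.333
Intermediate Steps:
T(M, z) = 2 + M + 2*z (T(M, z) = 2 + ((M + z) + z) = 2 + (M + 2*z) = 2 + M + 2*z)
D(o) = 2*o/(5 + o) (D(o) = ((2*o)/(5 + o))*1 = (2*o/(5 + o))*1 = 2*o/(5 + o))
R = 58 (R = 2 + 6² + 2*10 = 2 + 36 + 20 = 58)
56 + R*D(Y) = 56 + 58*(2*1/(5 + 1)) = 56 + 58*(2*1/6) = 56 + 58*(2*1*(⅙)) = 56 + 58*(⅓) = 56 + 58/3 = 226/3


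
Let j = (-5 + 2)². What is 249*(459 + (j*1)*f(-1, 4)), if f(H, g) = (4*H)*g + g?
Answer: 87399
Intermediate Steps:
f(H, g) = g + 4*H*g (f(H, g) = 4*H*g + g = g + 4*H*g)
j = 9 (j = (-3)² = 9)
249*(459 + (j*1)*f(-1, 4)) = 249*(459 + (9*1)*(4*(1 + 4*(-1)))) = 249*(459 + 9*(4*(1 - 4))) = 249*(459 + 9*(4*(-3))) = 249*(459 + 9*(-12)) = 249*(459 - 108) = 249*351 = 87399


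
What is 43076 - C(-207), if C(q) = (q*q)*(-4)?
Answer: 214472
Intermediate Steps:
C(q) = -4*q² (C(q) = q²*(-4) = -4*q²)
43076 - C(-207) = 43076 - (-4)*(-207)² = 43076 - (-4)*42849 = 43076 - 1*(-171396) = 43076 + 171396 = 214472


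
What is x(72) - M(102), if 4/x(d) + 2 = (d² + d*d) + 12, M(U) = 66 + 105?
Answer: -887317/5189 ≈ -171.00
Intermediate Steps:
M(U) = 171
x(d) = 4/(10 + 2*d²) (x(d) = 4/(-2 + ((d² + d*d) + 12)) = 4/(-2 + ((d² + d²) + 12)) = 4/(-2 + (2*d² + 12)) = 4/(-2 + (12 + 2*d²)) = 4/(10 + 2*d²))
x(72) - M(102) = 2/(5 + 72²) - 1*171 = 2/(5 + 5184) - 171 = 2/5189 - 171 = -887317/5189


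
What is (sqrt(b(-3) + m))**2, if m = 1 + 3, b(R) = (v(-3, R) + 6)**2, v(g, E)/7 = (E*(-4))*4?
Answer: 116968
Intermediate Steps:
v(g, E) = -112*E (v(g, E) = 7*((E*(-4))*4) = 7*(-4*E*4) = 7*(-16*E) = -112*E)
b(R) = (6 - 112*R)**2 (b(R) = (-112*R + 6)**2 = (6 - 112*R)**2)
m = 4
(sqrt(b(-3) + m))**2 = (sqrt(4*(-3 + 56*(-3))**2 + 4))**2 = (sqrt(4*(-3 - 168)**2 + 4))**2 = (sqrt(4*(-171)**2 + 4))**2 = (sqrt(4*29241 + 4))**2 = (sqrt(116964 + 4))**2 = (sqrt(116968))**2 = (2*sqrt(29242))**2 = 116968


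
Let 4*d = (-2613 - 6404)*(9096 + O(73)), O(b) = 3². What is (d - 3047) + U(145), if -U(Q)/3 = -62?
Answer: -82111229/4 ≈ -2.0528e+7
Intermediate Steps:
O(b) = 9
U(Q) = 186 (U(Q) = -3*(-62) = 186)
d = -82099785/4 (d = ((-2613 - 6404)*(9096 + 9))/4 = (-9017*9105)/4 = (¼)*(-82099785) = -82099785/4 ≈ -2.0525e+7)
(d - 3047) + U(145) = (-82099785/4 - 3047) + 186 = -82111973/4 + 186 = -82111229/4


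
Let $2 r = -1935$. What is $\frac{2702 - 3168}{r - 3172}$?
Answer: $\frac{932}{8279} \approx 0.11257$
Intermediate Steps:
$r = - \frac{1935}{2}$ ($r = \frac{1}{2} \left(-1935\right) = - \frac{1935}{2} \approx -967.5$)
$\frac{2702 - 3168}{r - 3172} = \frac{2702 - 3168}{- \frac{1935}{2} - 3172} = - \frac{466}{- \frac{8279}{2}} = \left(-466\right) \left(- \frac{2}{8279}\right) = \frac{932}{8279}$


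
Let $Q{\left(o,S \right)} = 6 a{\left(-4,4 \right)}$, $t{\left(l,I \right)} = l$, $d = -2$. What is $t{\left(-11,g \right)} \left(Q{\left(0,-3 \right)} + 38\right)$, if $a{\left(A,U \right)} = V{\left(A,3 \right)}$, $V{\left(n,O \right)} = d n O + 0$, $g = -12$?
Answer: $-2002$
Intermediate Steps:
$V{\left(n,O \right)} = - 2 O n$ ($V{\left(n,O \right)} = - 2 n O + 0 = - 2 O n + 0 = - 2 O n$)
$a{\left(A,U \right)} = - 6 A$ ($a{\left(A,U \right)} = \left(-2\right) 3 A = - 6 A$)
$Q{\left(o,S \right)} = 144$ ($Q{\left(o,S \right)} = 6 \left(\left(-6\right) \left(-4\right)\right) = 6 \cdot 24 = 144$)
$t{\left(-11,g \right)} \left(Q{\left(0,-3 \right)} + 38\right) = - 11 \left(144 + 38\right) = \left(-11\right) 182 = -2002$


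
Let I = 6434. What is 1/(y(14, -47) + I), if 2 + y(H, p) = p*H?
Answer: 1/5774 ≈ 0.00017319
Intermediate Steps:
y(H, p) = -2 + H*p (y(H, p) = -2 + p*H = -2 + H*p)
1/(y(14, -47) + I) = 1/((-2 + 14*(-47)) + 6434) = 1/((-2 - 658) + 6434) = 1/(-660 + 6434) = 1/5774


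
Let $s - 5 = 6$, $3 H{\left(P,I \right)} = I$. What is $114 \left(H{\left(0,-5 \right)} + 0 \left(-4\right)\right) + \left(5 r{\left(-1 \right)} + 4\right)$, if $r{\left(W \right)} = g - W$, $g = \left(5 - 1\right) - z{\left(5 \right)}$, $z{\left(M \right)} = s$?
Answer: $-216$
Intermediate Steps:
$H{\left(P,I \right)} = \frac{I}{3}$
$s = 11$ ($s = 5 + 6 = 11$)
$z{\left(M \right)} = 11$
$g = -7$ ($g = \left(5 - 1\right) - 11 = 4 - 11 = -7$)
$r{\left(W \right)} = -7 - W$
$114 \left(H{\left(0,-5 \right)} + 0 \left(-4\right)\right) + \left(5 r{\left(-1 \right)} + 4\right) = 114 \left(\frac{1}{3} \left(-5\right) + 0 \left(-4\right)\right) + \left(5 \left(-7 - -1\right) + 4\right) = 114 \left(- \frac{5}{3} + 0\right) + \left(5 \left(-7 + 1\right) + 4\right) = 114 \left(- \frac{5}{3}\right) + \left(5 \left(-6\right) + 4\right) = -190 + \left(-30 + 4\right) = -190 - 26 = -216$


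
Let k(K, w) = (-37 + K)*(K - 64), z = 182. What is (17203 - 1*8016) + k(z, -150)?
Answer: 26297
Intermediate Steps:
k(K, w) = (-64 + K)*(-37 + K) (k(K, w) = (-37 + K)*(-64 + K) = (-64 + K)*(-37 + K))
(17203 - 1*8016) + k(z, -150) = (17203 - 1*8016) + (2368 + 182² - 101*182) = (17203 - 8016) + (2368 + 33124 - 18382) = 9187 + 17110 = 26297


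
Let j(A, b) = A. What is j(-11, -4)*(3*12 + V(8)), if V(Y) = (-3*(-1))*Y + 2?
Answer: -682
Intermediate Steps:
V(Y) = 2 + 3*Y (V(Y) = 3*Y + 2 = 2 + 3*Y)
j(-11, -4)*(3*12 + V(8)) = -11*(3*12 + (2 + 3*8)) = -11*(36 + (2 + 24)) = -11*(36 + 26) = -11*62 = -682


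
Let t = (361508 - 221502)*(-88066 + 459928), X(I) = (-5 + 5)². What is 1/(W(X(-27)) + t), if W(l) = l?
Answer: 1/52062911172 ≈ 1.9208e-11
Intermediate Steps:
X(I) = 0 (X(I) = 0² = 0)
t = 52062911172 (t = 140006*371862 = 52062911172)
1/(W(X(-27)) + t) = 1/(0 + 52062911172) = 1/52062911172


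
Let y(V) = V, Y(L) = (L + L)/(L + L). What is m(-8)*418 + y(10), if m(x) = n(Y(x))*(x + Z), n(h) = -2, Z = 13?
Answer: -4170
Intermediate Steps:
Y(L) = 1 (Y(L) = (2*L)/((2*L)) = (2*L)*(1/(2*L)) = 1)
m(x) = -26 - 2*x (m(x) = -2*(x + 13) = -2*(13 + x) = -26 - 2*x)
m(-8)*418 + y(10) = (-26 - 2*(-8))*418 + 10 = (-26 + 16)*418 + 10 = -10*418 + 10 = -4180 + 10 = -4170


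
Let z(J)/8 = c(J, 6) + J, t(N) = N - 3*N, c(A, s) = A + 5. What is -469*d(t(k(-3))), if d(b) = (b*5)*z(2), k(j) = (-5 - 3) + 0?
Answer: -2701440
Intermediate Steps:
c(A, s) = 5 + A
k(j) = -8 (k(j) = -8 + 0 = -8)
t(N) = -2*N
z(J) = 40 + 16*J (z(J) = 8*((5 + J) + J) = 8*(5 + 2*J) = 40 + 16*J)
d(b) = 360*b (d(b) = (b*5)*(40 + 16*2) = (5*b)*(40 + 32) = (5*b)*72 = 360*b)
-469*d(t(k(-3))) = -168840*(-2*(-8)) = -168840*16 = -469*5760 = -2701440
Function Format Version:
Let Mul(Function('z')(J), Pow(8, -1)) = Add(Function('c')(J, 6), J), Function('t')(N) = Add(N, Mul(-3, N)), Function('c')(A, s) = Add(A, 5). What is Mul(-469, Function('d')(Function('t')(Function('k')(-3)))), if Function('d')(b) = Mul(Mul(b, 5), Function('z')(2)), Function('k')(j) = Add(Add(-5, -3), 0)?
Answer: -2701440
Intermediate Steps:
Function('c')(A, s) = Add(5, A)
Function('k')(j) = -8 (Function('k')(j) = Add(-8, 0) = -8)
Function('t')(N) = Mul(-2, N)
Function('z')(J) = Add(40, Mul(16, J)) (Function('z')(J) = Mul(8, Add(Add(5, J), J)) = Mul(8, Add(5, Mul(2, J))) = Add(40, Mul(16, J)))
Function('d')(b) = Mul(360, b) (Function('d')(b) = Mul(Mul(b, 5), Add(40, Mul(16, 2))) = Mul(Mul(5, b), Add(40, 32)) = Mul(Mul(5, b), 72) = Mul(360, b))
Mul(-469, Function('d')(Function('t')(Function('k')(-3)))) = Mul(-469, Mul(360, Mul(-2, -8))) = Mul(-469, Mul(360, 16)) = Mul(-469, 5760) = -2701440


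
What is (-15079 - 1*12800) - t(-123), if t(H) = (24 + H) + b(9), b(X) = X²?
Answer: -27861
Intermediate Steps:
t(H) = 105 + H (t(H) = (24 + H) + 9² = (24 + H) + 81 = 105 + H)
(-15079 - 1*12800) - t(-123) = (-15079 - 1*12800) - (105 - 123) = (-15079 - 12800) - 1*(-18) = -27879 + 18 = -27861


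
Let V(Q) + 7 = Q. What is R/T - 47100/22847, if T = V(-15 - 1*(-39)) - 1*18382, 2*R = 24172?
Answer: -1141120342/419585155 ≈ -2.7196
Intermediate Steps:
V(Q) = -7 + Q
R = 12086 (R = (1/2)*24172 = 12086)
T = -18365 (T = (-7 + (-15 - 1*(-39))) - 1*18382 = (-7 + (-15 + 39)) - 18382 = (-7 + 24) - 18382 = 17 - 18382 = -18365)
R/T - 47100/22847 = 12086/(-18365) - 47100/22847 = 12086*(-1/18365) - 47100*1/22847 = -12086/18365 - 47100/22847 = -1141120342/419585155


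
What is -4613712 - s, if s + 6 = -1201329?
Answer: -3412377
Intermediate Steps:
s = -1201335 (s = -6 - 1201329 = -1201335)
-4613712 - s = -4613712 - 1*(-1201335) = -4613712 + 1201335 = -3412377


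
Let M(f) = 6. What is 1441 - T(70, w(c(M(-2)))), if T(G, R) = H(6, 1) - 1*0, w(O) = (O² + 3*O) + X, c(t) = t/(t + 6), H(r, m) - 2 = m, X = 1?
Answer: 1438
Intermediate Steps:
H(r, m) = 2 + m
c(t) = t/(6 + t)
w(O) = 1 + O² + 3*O (w(O) = (O² + 3*O) + 1 = 1 + O² + 3*O)
T(G, R) = 3 (T(G, R) = (2 + 1) - 1*0 = 3 + 0 = 3)
1441 - T(70, w(c(M(-2)))) = 1441 - 1*3 = 1441 - 3 = 1438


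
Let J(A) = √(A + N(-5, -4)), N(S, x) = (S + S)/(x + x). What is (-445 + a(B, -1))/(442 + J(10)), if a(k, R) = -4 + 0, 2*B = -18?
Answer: -793832/781411 + 2694*√5/781411 ≈ -1.0082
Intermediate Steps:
B = -9 (B = (½)*(-18) = -9)
a(k, R) = -4
N(S, x) = S/x (N(S, x) = (2*S)/((2*x)) = (2*S)*(1/(2*x)) = S/x)
J(A) = √(5/4 + A) (J(A) = √(A - 5/(-4)) = √(A - 5*(-¼)) = √(A + 5/4) = √(5/4 + A))
(-445 + a(B, -1))/(442 + J(10)) = (-445 - 4)/(442 + √(5 + 4*10)/2) = -449/(442 + √(5 + 40)/2) = -449/(442 + √45/2) = -449/(442 + (3*√5)/2) = -449/(442 + 3*√5/2)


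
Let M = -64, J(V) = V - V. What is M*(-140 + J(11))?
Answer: 8960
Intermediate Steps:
J(V) = 0
M*(-140 + J(11)) = -64*(-140 + 0) = -64*(-140) = 8960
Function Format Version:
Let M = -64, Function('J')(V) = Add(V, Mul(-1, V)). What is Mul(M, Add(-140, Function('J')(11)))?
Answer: 8960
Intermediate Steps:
Function('J')(V) = 0
Mul(M, Add(-140, Function('J')(11))) = Mul(-64, Add(-140, 0)) = Mul(-64, -140) = 8960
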